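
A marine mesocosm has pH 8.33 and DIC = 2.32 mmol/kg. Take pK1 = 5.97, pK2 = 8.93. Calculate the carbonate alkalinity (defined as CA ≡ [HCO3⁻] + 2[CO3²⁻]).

CA = [HCO3⁻] + 2[CO3²⁻] = (α₁ + 2α₂)·DIC
At pH 8.33: [H⁺]/K1 = 10^-2.36 = 0.0043652, K2/[H⁺] = 10^-0.60 = 0.25119
α₁ = 1/(1 + 0.0043652 + 0.25119) = 1/1.2556 = 0.7965; α₂ = α₁·K2/[H⁺] = 0.2001
α₁ + 2α₂ = 1.1966
CA = 1.1966 × 2.32 = 2.78 mmol/kg

CA = 2.78 mmol/kg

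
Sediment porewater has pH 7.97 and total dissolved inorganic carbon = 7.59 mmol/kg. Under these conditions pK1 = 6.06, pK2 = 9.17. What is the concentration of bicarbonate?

α₁ = 1 / (1 + [H⁺]/K1 + K2/[H⁺]) = 1 / (1 + 10^-1.91 + 10^-1.20)
   = 1 / (1 + 0.012303 + 0.063096) = 1/1.0754 = 0.9299
[HCO3⁻] = α₁ × DIC = 0.9299 × 7.59 = 7.06 mmol/kg

[HCO3⁻] = 7.06 mmol/kg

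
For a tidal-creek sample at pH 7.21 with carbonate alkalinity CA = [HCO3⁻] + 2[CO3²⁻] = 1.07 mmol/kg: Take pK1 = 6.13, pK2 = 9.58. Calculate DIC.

DIC = 1.15 mmol/kg

CA = [HCO3⁻] + 2[CO3²⁻] = (α₁ + 2α₂)·DIC
At pH 7.21: [H⁺]/K1 = 10^-1.08 = 0.083176, K2/[H⁺] = 10^-2.37 = 0.0042658
α₁ = 1/(1 + 0.083176 + 0.0042658) = 1/1.0874 = 0.9196; α₂ = α₁·K2/[H⁺] = 0.003923
α₁ + 2α₂ = 0.9274
DIC = CA / (α₁ + 2α₂) = 1.07 / 0.9274 = 1.15 mmol/kg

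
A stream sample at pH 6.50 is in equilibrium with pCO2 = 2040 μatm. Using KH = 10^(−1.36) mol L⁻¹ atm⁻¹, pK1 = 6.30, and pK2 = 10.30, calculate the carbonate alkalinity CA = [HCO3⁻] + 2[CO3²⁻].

[CO2*] = KH · pCO2 = 10^(−1.36) × 2040×10^-6 = 8.905×10^-5 mol/L
α₀ = 1/(1 + K1/[H⁺] + K1K2/[H⁺]²) = 1/(1 + 10^+0.20 + 10^-3.60) = 0.3868
DIC = [CO2*]/α₀ = 8.905×10^-5 / 0.3868 = 0.2302 mmol/L
CA = (α₁ + 2α₂)·DIC = (0.6131 + 2×9.717×10^-5) × 0.2302 = 0.141 mmol/L

CA = 0.141 mmol/L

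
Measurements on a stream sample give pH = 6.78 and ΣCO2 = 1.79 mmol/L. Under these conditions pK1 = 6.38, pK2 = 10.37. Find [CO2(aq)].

[CO2*] = 0.510 mmol/L

α₀ = 1 / (1 + K1/[H⁺] + K1K2/[H⁺]²) = 1 / (1 + 10^+0.40 + 10^-3.19)
   = 1 / (1 + 2.5119 + 0.00064565) = 1/3.5125 = 0.2847
[CO2*] = α₀ × DIC = 0.2847 × 1.79 = 0.510 mmol/L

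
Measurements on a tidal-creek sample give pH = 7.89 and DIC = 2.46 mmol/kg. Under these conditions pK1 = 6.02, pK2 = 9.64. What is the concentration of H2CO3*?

[CO2*] = 0.0322 mmol/kg

α₀ = 1 / (1 + K1/[H⁺] + K1K2/[H⁺]²) = 1 / (1 + 10^+1.87 + 10^+0.12)
   = 1 / (1 + 74.131 + 1.3183) = 1/76.449 = 0.01308
[CO2*] = α₀ × DIC = 0.01308 × 2.46 = 0.0322 mmol/kg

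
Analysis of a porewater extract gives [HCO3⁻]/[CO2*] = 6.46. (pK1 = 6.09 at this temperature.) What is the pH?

From K1 = [H⁺][HCO3⁻]/[CO2*]:  pH = pK1 + log₁₀([HCO3⁻]/[CO2*])
log₁₀(6.46) = +0.810
pH = 6.09 + (+0.810) = 6.90

pH = 6.90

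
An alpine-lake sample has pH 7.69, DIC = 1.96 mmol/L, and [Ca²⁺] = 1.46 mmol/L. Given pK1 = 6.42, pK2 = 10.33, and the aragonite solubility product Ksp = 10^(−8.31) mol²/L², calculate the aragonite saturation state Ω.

Ω = 1.27

α₂ = 1 / (1 + [H⁺]/K2 + [H⁺]²/(K1K2)) = 1 / (1 + 10^+2.64 + 10^+1.37)
   = 1 / (1 + 436.52 + 23.442) = 1/460.96 = 0.002169
[CO3²⁻] = α₂ × DIC = 0.002169 × 1.96 = 0.004252 mmol/L = 4.252 μmol/L
Ksp = 10^(−8.31) = 4.898×10^-9
Ω = [Ca²⁺][CO3²⁻]/Ksp = (1.46×10^-3)(4.252×10^-6) / 4.898×10^-9 = 1.27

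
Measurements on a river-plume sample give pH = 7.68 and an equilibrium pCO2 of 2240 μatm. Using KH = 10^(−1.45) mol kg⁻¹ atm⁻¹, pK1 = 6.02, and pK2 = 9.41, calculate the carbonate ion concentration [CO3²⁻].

[CO3²⁻] = 0.0676 mmol/kg

[CO2*] = KH · pCO2 = 10^(−1.45) × 2240×10^-6 = 7.948×10^-5 mol/kg
α₀ = 1/(1 + K1/[H⁺] + K1K2/[H⁺]²) = 1/(1 + 10^+1.66 + 10^-0.07) = 0.02103
DIC = [CO2*]/α₀ = 7.948×10^-5 / 0.02103 = 3.780 mmol/kg
[CO3²⁻] = α₂·DIC; α₂ = 0.01790, so [CO3²⁻] = 0.01790 × 3.780 = 0.0676 mmol/kg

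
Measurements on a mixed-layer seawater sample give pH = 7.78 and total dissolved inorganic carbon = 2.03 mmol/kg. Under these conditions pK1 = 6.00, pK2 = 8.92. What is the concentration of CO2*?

α₀ = 1 / (1 + K1/[H⁺] + K1K2/[H⁺]²) = 1 / (1 + 10^+1.78 + 10^+0.64)
   = 1 / (1 + 60.256 + 4.3652) = 1/65.621 = 0.01524
[CO2*] = α₀ × DIC = 0.01524 × 2.03 = 0.0309 mmol/kg

[CO2*] = 0.0309 mmol/kg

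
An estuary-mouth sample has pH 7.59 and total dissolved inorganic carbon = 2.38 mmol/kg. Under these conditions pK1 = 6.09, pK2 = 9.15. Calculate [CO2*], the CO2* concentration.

[CO2*] = 0.0711 mmol/kg

α₀ = 1 / (1 + K1/[H⁺] + K1K2/[H⁺]²) = 1 / (1 + 10^+1.50 + 10^-0.06)
   = 1 / (1 + 31.623 + 0.87096) = 1/33.494 = 0.02986
[CO2*] = α₀ × DIC = 0.02986 × 2.38 = 0.0711 mmol/kg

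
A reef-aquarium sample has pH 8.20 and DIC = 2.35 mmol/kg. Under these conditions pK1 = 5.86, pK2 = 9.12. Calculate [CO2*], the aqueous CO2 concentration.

[CO2*] = 9.55 μmol/kg

α₀ = 1 / (1 + K1/[H⁺] + K1K2/[H⁺]²) = 1 / (1 + 10^+2.34 + 10^+1.42)
   = 1 / (1 + 218.78 + 26.303) = 1/246.08 = 0.004064
[CO2*] = α₀ × DIC = 0.004064 × 2.35 = 0.00955 mmol/kg = 9.55 μmol/kg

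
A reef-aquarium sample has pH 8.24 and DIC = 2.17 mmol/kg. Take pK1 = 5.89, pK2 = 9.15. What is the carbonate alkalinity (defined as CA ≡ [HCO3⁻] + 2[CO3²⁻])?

CA = [HCO3⁻] + 2[CO3²⁻] = (α₁ + 2α₂)·DIC
At pH 8.24: [H⁺]/K1 = 10^-2.35 = 0.0044668, K2/[H⁺] = 10^-0.91 = 0.12303
α₁ = 1/(1 + 0.0044668 + 0.12303) = 1/1.1275 = 0.8869; α₂ = α₁·K2/[H⁺] = 0.1091
α₁ + 2α₂ = 1.1052
CA = 1.1052 × 2.17 = 2.40 mmol/kg

CA = 2.40 mmol/kg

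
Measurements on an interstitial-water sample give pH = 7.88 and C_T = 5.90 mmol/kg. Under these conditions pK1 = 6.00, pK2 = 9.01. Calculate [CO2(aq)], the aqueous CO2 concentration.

α₀ = 1 / (1 + K1/[H⁺] + K1K2/[H⁺]²) = 1 / (1 + 10^+1.88 + 10^+0.75)
   = 1 / (1 + 75.858 + 5.6234) = 1/82.481 = 0.01212
[CO2*] = α₀ × DIC = 0.01212 × 5.90 = 0.0715 mmol/kg

[CO2*] = 0.0715 mmol/kg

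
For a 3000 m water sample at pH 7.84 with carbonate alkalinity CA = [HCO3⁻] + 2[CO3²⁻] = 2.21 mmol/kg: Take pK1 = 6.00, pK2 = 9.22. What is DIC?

CA = [HCO3⁻] + 2[CO3²⁻] = (α₁ + 2α₂)·DIC
At pH 7.84: [H⁺]/K1 = 10^-1.84 = 0.014454, K2/[H⁺] = 10^-1.38 = 0.041687
α₁ = 1/(1 + 0.014454 + 0.041687) = 1/1.0561 = 0.9468; α₂ = α₁·K2/[H⁺] = 0.03947
α₁ + 2α₂ = 1.0258
DIC = CA / (α₁ + 2α₂) = 2.21 / 1.0258 = 2.15 mmol/kg

DIC = 2.15 mmol/kg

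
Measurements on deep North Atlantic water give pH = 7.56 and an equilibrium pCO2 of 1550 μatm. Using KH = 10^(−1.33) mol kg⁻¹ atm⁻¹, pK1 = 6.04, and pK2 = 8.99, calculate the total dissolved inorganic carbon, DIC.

DIC = 2.56 mmol/kg

[CO2*] = KH · pCO2 = 10^(−1.33) × 1550×10^-6 = 7.250×10^-5 mol/kg
α₀ = 1/(1 + K1/[H⁺] + K1K2/[H⁺]²) = 1/(1 + 10^+1.52 + 10^+0.09) = 0.02829
DIC = [CO2*]/α₀ = 7.250×10^-5 / 0.02829 = 2.56 mmol/kg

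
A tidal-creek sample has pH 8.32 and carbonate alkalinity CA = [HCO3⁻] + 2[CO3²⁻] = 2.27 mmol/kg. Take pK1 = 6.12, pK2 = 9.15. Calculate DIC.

CA = [HCO3⁻] + 2[CO3²⁻] = (α₁ + 2α₂)·DIC
At pH 8.32: [H⁺]/K1 = 10^-2.20 = 0.0063096, K2/[H⁺] = 10^-0.83 = 0.14791
α₁ = 1/(1 + 0.0063096 + 0.14791) = 1/1.1542 = 0.8664; α₂ = α₁·K2/[H⁺] = 0.1281
α₁ + 2α₂ = 1.1227
DIC = CA / (α₁ + 2α₂) = 2.27 / 1.1227 = 2.02 mmol/kg

DIC = 2.02 mmol/kg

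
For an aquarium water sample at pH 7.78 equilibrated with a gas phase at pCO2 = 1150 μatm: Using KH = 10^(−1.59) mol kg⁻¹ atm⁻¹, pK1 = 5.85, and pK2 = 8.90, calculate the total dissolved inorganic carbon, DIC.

DIC = 2.74 mmol/kg

[CO2*] = KH · pCO2 = 10^(−1.59) × 1150×10^-6 = 2.956×10^-5 mol/kg
α₀ = 1/(1 + K1/[H⁺] + K1K2/[H⁺]²) = 1/(1 + 10^+1.93 + 10^+0.81) = 0.01080
DIC = [CO2*]/α₀ = 2.956×10^-5 / 0.01080 = 2.74 mmol/kg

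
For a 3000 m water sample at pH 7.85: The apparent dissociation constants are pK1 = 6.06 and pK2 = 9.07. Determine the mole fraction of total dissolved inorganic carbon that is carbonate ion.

α₂ = 1 / (1 + [H⁺]/K2 + [H⁺]²/(K1K2)) = 1 / (1 + 10^+1.22 + 10^-0.57)
   = 1 / (1 + 16.596 + 0.26915) = 1/17.865 = 0.05598

α₂ = 0.0560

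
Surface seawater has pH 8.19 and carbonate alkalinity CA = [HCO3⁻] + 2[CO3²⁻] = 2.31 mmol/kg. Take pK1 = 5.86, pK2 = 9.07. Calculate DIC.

DIC = 2.08 mmol/kg

CA = [HCO3⁻] + 2[CO3²⁻] = (α₁ + 2α₂)·DIC
At pH 8.19: [H⁺]/K1 = 10^-2.33 = 0.0046774, K2/[H⁺] = 10^-0.88 = 0.13183
α₁ = 1/(1 + 0.0046774 + 0.13183) = 1/1.1365 = 0.8799; α₂ = α₁·K2/[H⁺] = 0.1160
α₁ + 2α₂ = 1.1119
DIC = CA / (α₁ + 2α₂) = 2.31 / 1.1119 = 2.08 mmol/kg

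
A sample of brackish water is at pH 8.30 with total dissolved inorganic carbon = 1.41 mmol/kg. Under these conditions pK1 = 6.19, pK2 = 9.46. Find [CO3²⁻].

α₂ = 1 / (1 + [H⁺]/K2 + [H⁺]²/(K1K2)) = 1 / (1 + 10^+1.16 + 10^-0.95)
   = 1 / (1 + 14.454 + 0.11220) = 1/15.567 = 0.06424
[CO3²⁻] = α₂ × DIC = 0.06424 × 1.41 = 0.0906 mmol/kg

[CO3²⁻] = 0.0906 mmol/kg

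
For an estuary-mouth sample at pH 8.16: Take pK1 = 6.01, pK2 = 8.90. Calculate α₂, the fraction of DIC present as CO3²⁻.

α₂ = 0.153

α₂ = 1 / (1 + [H⁺]/K2 + [H⁺]²/(K1K2)) = 1 / (1 + 10^+0.74 + 10^-1.41)
   = 1 / (1 + 5.4954 + 0.038905) = 1/6.5343 = 0.1530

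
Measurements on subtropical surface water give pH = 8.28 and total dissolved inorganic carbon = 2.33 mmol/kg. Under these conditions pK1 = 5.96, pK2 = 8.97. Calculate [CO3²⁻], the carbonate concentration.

α₂ = 1 / (1 + [H⁺]/K2 + [H⁺]²/(K1K2)) = 1 / (1 + 10^+0.69 + 10^-1.63)
   = 1 / (1 + 4.8978 + 0.023442) = 1/5.9212 = 0.1689
[CO3²⁻] = α₂ × DIC = 0.1689 × 2.33 = 0.393 mmol/kg

[CO3²⁻] = 0.393 mmol/kg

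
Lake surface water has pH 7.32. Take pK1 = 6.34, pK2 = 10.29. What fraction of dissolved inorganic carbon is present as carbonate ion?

α₂ = 0.000969

α₂ = 1 / (1 + [H⁺]/K2 + [H⁺]²/(K1K2)) = 1 / (1 + 10^+2.97 + 10^+1.99)
   = 1 / (1 + 933.25 + 97.724) = 1/1032.0 = 0.0009690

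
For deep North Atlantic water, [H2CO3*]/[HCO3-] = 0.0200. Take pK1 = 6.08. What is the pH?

pH = 7.78

From K1 = [H⁺][HCO3-]/[H2CO3*]:  pH = pK1 − log₁₀([H2CO3*]/[HCO3-])
log₁₀(0.0200) = -1.699
pH = 6.08 − (-1.699) = 7.78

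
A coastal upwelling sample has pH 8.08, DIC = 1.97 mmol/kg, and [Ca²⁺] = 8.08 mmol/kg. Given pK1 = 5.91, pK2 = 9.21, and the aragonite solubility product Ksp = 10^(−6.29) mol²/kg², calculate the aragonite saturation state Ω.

α₂ = 1 / (1 + [H⁺]/K2 + [H⁺]²/(K1K2)) = 1 / (1 + 10^+1.13 + 10^-1.04)
   = 1 / (1 + 13.490 + 0.091201) = 1/14.581 = 0.06858
[CO3²⁻] = α₂ × DIC = 0.06858 × 1.97 = 0.1351 mmol/kg
Ksp = 10^(−6.29) = 5.129×10^-7
Ω = [Ca²⁺][CO3²⁻]/Ksp = (8.08×10^-3)(1.351×10^-4) / 5.129×10^-7 = 2.13

Ω = 2.13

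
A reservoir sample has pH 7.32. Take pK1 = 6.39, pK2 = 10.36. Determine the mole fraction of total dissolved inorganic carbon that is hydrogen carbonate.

α₁ = 0.894

α₁ = 1 / (1 + [H⁺]/K1 + K2/[H⁺]) = 1 / (1 + 10^-0.93 + 10^-3.04)
   = 1 / (1 + 0.11749 + 0.00091201) = 1/1.1184 = 0.8941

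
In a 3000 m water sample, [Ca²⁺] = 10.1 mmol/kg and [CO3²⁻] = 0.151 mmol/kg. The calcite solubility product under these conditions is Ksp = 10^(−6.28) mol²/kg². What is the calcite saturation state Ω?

Ksp = 10^(−6.28) = 5.248×10^-7
Ω = [Ca²⁺][CO3²⁻]/Ksp = (10.1×10^-3)(0.151×10^-3) / 5.248×10^-7 = 2.91

Ω = 2.91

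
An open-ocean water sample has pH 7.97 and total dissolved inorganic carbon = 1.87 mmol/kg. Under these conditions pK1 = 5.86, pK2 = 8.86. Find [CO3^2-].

[CO3²⁻] = 0.212 mmol/kg

α₂ = 1 / (1 + [H⁺]/K2 + [H⁺]²/(K1K2)) = 1 / (1 + 10^+0.89 + 10^-1.22)
   = 1 / (1 + 7.7625 + 0.060256) = 1/8.8227 = 0.1133
[CO3²⁻] = α₂ × DIC = 0.1133 × 1.87 = 0.212 mmol/kg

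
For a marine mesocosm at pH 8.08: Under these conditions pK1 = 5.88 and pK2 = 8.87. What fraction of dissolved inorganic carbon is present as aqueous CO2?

α₀ = 1 / (1 + K1/[H⁺] + K1K2/[H⁺]²) = 1 / (1 + 10^+2.20 + 10^+1.41)
   = 1 / (1 + 158.49 + 25.704) = 1/185.19 = 0.005400

α₀ = 0.00540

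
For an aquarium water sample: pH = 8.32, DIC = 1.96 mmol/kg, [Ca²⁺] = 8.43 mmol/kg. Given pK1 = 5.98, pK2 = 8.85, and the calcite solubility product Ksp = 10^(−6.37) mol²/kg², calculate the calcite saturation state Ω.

α₂ = 1 / (1 + [H⁺]/K2 + [H⁺]²/(K1K2)) = 1 / (1 + 10^+0.53 + 10^-1.81)
   = 1 / (1 + 3.3884 + 0.015488) = 1/4.4039 = 0.2271
[CO3²⁻] = α₂ × DIC = 0.2271 × 1.96 = 0.4451 mmol/kg
Ksp = 10^(−6.37) = 4.266×10^-7
Ω = [Ca²⁺][CO3²⁻]/Ksp = (8.43×10^-3)(4.451×10^-4) / 4.266×10^-7 = 8.80

Ω = 8.80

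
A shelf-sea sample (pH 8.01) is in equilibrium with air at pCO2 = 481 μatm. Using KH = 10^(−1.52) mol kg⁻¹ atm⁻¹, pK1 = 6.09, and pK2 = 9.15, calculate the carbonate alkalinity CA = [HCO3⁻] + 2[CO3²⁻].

CA = 1.38 mmol/kg

[CO2*] = KH · pCO2 = 10^(−1.52) × 481×10^-6 = 1.453×10^-5 mol/kg
α₀ = 1/(1 + K1/[H⁺] + K1K2/[H⁺]²) = 1/(1 + 10^+1.92 + 10^+0.78) = 0.01109
DIC = [CO2*]/α₀ = 1.453×10^-5 / 0.01109 = 1.310 mmol/kg
CA = (α₁ + 2α₂)·DIC = (0.9221 + 2×0.06680) × 1.310 = 1.38 mmol/kg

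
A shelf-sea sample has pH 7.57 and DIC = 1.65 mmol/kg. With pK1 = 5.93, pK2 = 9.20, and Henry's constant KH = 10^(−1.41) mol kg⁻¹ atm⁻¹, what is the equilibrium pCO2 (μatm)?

pCO2 = 929 μatm

α₀ = 1 / (1 + K1/[H⁺] + K1K2/[H⁺]²) = 1 / (1 + 10^+1.64 + 10^+0.01)
   = 1 / (1 + 43.652 + 1.0233) = 1/45.675 = 0.02189
[CO2*] = α₀ × DIC = 0.02189 × 1.65 = 0.03612 mmol/kg
pCO2 = [CO2*]/KH = 3.612×10^-5 / 3.890×10^-2 = 929 μatm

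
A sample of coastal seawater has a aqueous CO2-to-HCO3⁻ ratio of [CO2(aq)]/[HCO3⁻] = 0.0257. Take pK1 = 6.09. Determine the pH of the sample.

From K1 = [H⁺][HCO3⁻]/[CO2(aq)]:  pH = pK1 − log₁₀([CO2(aq)]/[HCO3⁻])
log₁₀(0.0257) = -1.590
pH = 6.09 − (-1.590) = 7.68

pH = 7.68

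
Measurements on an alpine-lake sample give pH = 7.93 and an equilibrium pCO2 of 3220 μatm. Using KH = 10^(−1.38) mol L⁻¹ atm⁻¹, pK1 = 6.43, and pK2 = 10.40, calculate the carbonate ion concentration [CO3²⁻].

[CO2*] = KH · pCO2 = 10^(−1.38) × 3220×10^-6 = 1.342×10^-4 mol/L
α₀ = 1/(1 + K1/[H⁺] + K1K2/[H⁺]²) = 1/(1 + 10^+1.50 + 10^-0.97) = 0.03055
DIC = [CO2*]/α₀ = 1.342×10^-4 / 0.03055 = 4.393 mmol/L
[CO3²⁻] = α₂·DIC; α₂ = 0.003274, so [CO3²⁻] = 0.003274 × 4.393 = 0.0144 mmol/L = 14.4 μmol/L

[CO3²⁻] = 14.4 μmol/L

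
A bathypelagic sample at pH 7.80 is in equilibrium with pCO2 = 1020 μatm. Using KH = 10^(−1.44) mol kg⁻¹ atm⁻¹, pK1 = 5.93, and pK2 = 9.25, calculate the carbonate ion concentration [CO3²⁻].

[CO3²⁻] = 0.0974 mmol/kg

[CO2*] = KH · pCO2 = 10^(−1.44) × 1020×10^-6 = 3.703×10^-5 mol/kg
α₀ = 1/(1 + K1/[H⁺] + K1K2/[H⁺]²) = 1/(1 + 10^+1.87 + 10^+0.42) = 0.01286
DIC = [CO2*]/α₀ = 3.703×10^-5 / 0.01286 = 2.880 mmol/kg
[CO3²⁻] = α₂·DIC; α₂ = 0.03382, so [CO3²⁻] = 0.03382 × 2.880 = 0.0974 mmol/kg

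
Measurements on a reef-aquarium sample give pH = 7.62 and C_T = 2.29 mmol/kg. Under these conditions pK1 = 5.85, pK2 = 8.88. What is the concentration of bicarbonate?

[HCO3⁻] = 2.14 mmol/kg

α₁ = 1 / (1 + [H⁺]/K1 + K2/[H⁺]) = 1 / (1 + 10^-1.77 + 10^-1.26)
   = 1 / (1 + 0.016982 + 0.054954) = 1/1.0719 = 0.9329
[HCO3⁻] = α₁ × DIC = 0.9329 × 2.29 = 2.14 mmol/kg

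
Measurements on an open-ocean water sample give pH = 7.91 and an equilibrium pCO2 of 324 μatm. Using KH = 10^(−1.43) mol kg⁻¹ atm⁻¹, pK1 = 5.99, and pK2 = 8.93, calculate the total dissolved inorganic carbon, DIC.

DIC = 1.11 mmol/kg

[CO2*] = KH · pCO2 = 10^(−1.43) × 324×10^-6 = 1.204×10^-5 mol/kg
α₀ = 1/(1 + K1/[H⁺] + K1K2/[H⁺]²) = 1/(1 + 10^+1.92 + 10^+0.90) = 0.01086
DIC = [CO2*]/α₀ = 1.204×10^-5 / 0.01086 = 1.11 mmol/kg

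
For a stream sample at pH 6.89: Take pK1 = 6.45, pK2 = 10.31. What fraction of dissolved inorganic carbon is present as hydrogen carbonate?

α₁ = 0.733

α₁ = 1 / (1 + [H⁺]/K1 + K2/[H⁺]) = 1 / (1 + 10^-0.44 + 10^-3.42)
   = 1 / (1 + 0.36308 + 0.00038019) = 1/1.3635 = 0.7334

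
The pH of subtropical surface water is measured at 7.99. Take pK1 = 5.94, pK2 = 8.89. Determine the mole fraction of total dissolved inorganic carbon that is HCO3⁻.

α₁ = 0.881

α₁ = 1 / (1 + [H⁺]/K1 + K2/[H⁺]) = 1 / (1 + 10^-2.05 + 10^-0.90)
   = 1 / (1 + 0.0089125 + 0.12589) = 1/1.1348 = 0.8812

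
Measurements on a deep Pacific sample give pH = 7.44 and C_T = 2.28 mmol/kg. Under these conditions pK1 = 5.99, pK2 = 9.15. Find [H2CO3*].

[CO2*] = 0.0767 mmol/kg

α₀ = 1 / (1 + K1/[H⁺] + K1K2/[H⁺]²) = 1 / (1 + 10^+1.45 + 10^-0.26)
   = 1 / (1 + 28.184 + 0.54954) = 1/29.733 = 0.03363
[CO2*] = α₀ × DIC = 0.03363 × 2.28 = 0.0767 mmol/kg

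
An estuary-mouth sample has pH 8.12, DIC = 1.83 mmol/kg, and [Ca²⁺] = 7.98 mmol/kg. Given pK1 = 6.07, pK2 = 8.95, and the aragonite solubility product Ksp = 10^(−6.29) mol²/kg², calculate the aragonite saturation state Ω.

Ω = 3.64

α₂ = 1 / (1 + [H⁺]/K2 + [H⁺]²/(K1K2)) = 1 / (1 + 10^+0.83 + 10^-1.22)
   = 1 / (1 + 6.7608 + 0.060256) = 1/7.8211 = 0.1279
[CO3²⁻] = α₂ × DIC = 0.1279 × 1.83 = 0.2340 mmol/kg
Ksp = 10^(−6.29) = 5.129×10^-7
Ω = [Ca²⁺][CO3²⁻]/Ksp = (7.98×10^-3)(2.340×10^-4) / 5.129×10^-7 = 3.64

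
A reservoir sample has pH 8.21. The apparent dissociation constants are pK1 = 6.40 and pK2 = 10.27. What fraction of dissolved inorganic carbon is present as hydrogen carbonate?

α₁ = 1 / (1 + [H⁺]/K1 + K2/[H⁺]) = 1 / (1 + 10^-1.81 + 10^-2.06)
   = 1 / (1 + 0.015488 + 0.0087096) = 1/1.0242 = 0.9764

α₁ = 0.976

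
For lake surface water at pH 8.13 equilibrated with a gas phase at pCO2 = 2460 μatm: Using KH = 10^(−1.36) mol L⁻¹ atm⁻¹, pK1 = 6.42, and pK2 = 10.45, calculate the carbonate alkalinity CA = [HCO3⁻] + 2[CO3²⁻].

CA = 5.56 mmol/L

[CO2*] = KH · pCO2 = 10^(−1.36) × 2460×10^-6 = 1.074×10^-4 mol/L
α₀ = 1/(1 + K1/[H⁺] + K1K2/[H⁺]²) = 1/(1 + 10^+1.71 + 10^-0.61) = 0.01904
DIC = [CO2*]/α₀ = 1.074×10^-4 / 0.01904 = 5.641 mmol/L
CA = (α₁ + 2α₂)·DIC = (0.9763 + 2×0.004673) × 5.641 = 5.56 mmol/L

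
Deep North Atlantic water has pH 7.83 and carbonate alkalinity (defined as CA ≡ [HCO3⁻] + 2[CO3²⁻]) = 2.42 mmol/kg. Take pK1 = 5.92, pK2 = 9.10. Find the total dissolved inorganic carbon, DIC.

CA = [HCO3⁻] + 2[CO3²⁻] = (α₁ + 2α₂)·DIC
At pH 7.83: [H⁺]/K1 = 10^-1.91 = 0.012303, K2/[H⁺] = 10^-1.27 = 0.053703
α₁ = 1/(1 + 0.012303 + 0.053703) = 1/1.0660 = 0.9381; α₂ = α₁·K2/[H⁺] = 0.05038
α₁ + 2α₂ = 1.0388
DIC = CA / (α₁ + 2α₂) = 2.42 / 1.0388 = 2.33 mmol/kg

DIC = 2.33 mmol/kg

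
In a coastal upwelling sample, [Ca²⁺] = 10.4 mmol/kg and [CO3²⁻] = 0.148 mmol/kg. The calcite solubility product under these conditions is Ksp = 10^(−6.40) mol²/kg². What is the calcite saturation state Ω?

Ω = 3.87

Ksp = 10^(−6.40) = 3.981×10^-7
Ω = [Ca²⁺][CO3²⁻]/Ksp = (10.4×10^-3)(0.148×10^-3) / 3.981×10^-7 = 3.87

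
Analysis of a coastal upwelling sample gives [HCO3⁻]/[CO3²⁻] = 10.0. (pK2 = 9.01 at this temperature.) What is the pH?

pH = 8.01

From K2 = [H⁺][CO3²⁻]/[HCO3⁻]:  pH = pK2 − log₁₀([HCO3⁻]/[CO3²⁻])
log₁₀(10.0) = +1.000
pH = 9.01 − (+1.000) = 8.01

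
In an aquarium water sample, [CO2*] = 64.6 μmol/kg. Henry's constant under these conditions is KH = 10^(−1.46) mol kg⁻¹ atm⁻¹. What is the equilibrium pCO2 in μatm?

pCO2 = 1860 μatm

KH = 10^(−1.46) = 3.467×10^-2 mol kg⁻¹ atm⁻¹
pCO2 = [CO2*]/KH = 64.6×10^-6 / 3.467×10^-2 = 1.86×10^-3 atm = 1860 μatm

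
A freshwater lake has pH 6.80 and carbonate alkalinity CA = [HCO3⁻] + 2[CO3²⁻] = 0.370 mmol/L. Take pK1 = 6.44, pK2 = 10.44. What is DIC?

CA = [HCO3⁻] + 2[CO3²⁻] = (α₁ + 2α₂)·DIC
At pH 6.80: [H⁺]/K1 = 10^-0.36 = 0.43652, K2/[H⁺] = 10^-3.64 = 0.00022909
α₁ = 1/(1 + 0.43652 + 0.00022909) = 1/1.4367 = 0.6960; α₂ = α₁·K2/[H⁺] = 0.0001594
α₁ + 2α₂ = 0.6963
DIC = CA / (α₁ + 2α₂) = 0.370 / 0.6963 = 0.531 mmol/L

DIC = 0.531 mmol/L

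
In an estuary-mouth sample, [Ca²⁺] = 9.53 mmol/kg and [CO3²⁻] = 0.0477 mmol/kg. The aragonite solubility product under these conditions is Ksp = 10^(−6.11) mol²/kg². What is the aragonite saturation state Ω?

Ω = 0.586

Ksp = 10^(−6.11) = 7.762×10^-7
Ω = [Ca²⁺][CO3²⁻]/Ksp = (9.53×10^-3)(0.0477×10^-3) / 7.762×10^-7 = 0.586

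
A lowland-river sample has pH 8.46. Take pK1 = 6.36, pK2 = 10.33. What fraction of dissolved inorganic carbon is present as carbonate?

α₂ = 0.0132

α₂ = 1 / (1 + [H⁺]/K2 + [H⁺]²/(K1K2)) = 1 / (1 + 10^+1.87 + 10^-0.23)
   = 1 / (1 + 74.131 + 0.58884) = 1/75.720 = 0.01321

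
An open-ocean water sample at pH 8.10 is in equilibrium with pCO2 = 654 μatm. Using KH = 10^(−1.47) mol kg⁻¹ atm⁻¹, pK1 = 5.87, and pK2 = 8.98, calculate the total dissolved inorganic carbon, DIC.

DIC = 4.28 mmol/kg

[CO2*] = KH · pCO2 = 10^(−1.47) × 654×10^-6 = 2.216×10^-5 mol/kg
α₀ = 1/(1 + K1/[H⁺] + K1K2/[H⁺]²) = 1/(1 + 10^+2.23 + 10^+1.35) = 0.005176
DIC = [CO2*]/α₀ = 2.216×10^-5 / 0.005176 = 4.28 mmol/kg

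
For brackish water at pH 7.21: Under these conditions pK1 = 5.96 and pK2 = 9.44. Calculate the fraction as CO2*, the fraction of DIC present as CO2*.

α₀ = 0.0529

α₀ = 1 / (1 + K1/[H⁺] + K1K2/[H⁺]²) = 1 / (1 + 10^+1.25 + 10^-0.98)
   = 1 / (1 + 17.783 + 0.10471) = 1/18.888 = 0.05295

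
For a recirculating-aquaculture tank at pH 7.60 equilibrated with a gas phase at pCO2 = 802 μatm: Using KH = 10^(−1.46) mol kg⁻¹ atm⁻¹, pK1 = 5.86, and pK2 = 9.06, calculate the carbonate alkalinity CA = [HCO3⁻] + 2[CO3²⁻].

[CO2*] = KH · pCO2 = 10^(−1.46) × 802×10^-6 = 2.781×10^-5 mol/kg
α₀ = 1/(1 + K1/[H⁺] + K1K2/[H⁺]²) = 1/(1 + 10^+1.74 + 10^+0.28) = 0.01728
DIC = [CO2*]/α₀ = 2.781×10^-5 / 0.01728 = 1.609 mmol/kg
CA = (α₁ + 2α₂)·DIC = (0.9498 + 2×0.03293) × 1.609 = 1.63 mmol/kg

CA = 1.63 mmol/kg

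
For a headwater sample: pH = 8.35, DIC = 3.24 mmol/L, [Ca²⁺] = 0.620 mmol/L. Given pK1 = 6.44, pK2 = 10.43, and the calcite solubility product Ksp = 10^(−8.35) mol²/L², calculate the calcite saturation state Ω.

Ω = 3.66

α₂ = 1 / (1 + [H⁺]/K2 + [H⁺]²/(K1K2)) = 1 / (1 + 10^+2.08 + 10^+0.17)
   = 1 / (1 + 120.23 + 1.4791) = 1/122.71 = 0.008150
[CO3²⁻] = α₂ × DIC = 0.008150 × 3.24 = 0.02640 mmol/L
Ksp = 10^(−8.35) = 4.467×10^-9
Ω = [Ca²⁺][CO3²⁻]/Ksp = (0.620×10^-3)(2.640×10^-5) / 4.467×10^-9 = 3.66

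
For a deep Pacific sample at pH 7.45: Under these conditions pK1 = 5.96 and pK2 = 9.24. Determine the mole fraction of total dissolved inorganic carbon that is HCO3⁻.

α₁ = 0.954

α₁ = 1 / (1 + [H⁺]/K1 + K2/[H⁺]) = 1 / (1 + 10^-1.49 + 10^-1.79)
   = 1 / (1 + 0.032359 + 0.016218) = 1/1.0486 = 0.9537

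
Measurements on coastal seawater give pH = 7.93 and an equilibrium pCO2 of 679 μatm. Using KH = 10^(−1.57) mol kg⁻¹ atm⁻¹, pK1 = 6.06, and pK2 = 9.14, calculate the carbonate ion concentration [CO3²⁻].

[CO2*] = KH · pCO2 = 10^(−1.57) × 679×10^-6 = 1.828×10^-5 mol/kg
α₀ = 1/(1 + K1/[H⁺] + K1K2/[H⁺]²) = 1/(1 + 10^+1.87 + 10^+0.66) = 0.01255
DIC = [CO2*]/α₀ = 1.828×10^-5 / 0.01255 = 1.457 mmol/kg
[CO3²⁻] = α₂·DIC; α₂ = 0.05735, so [CO3²⁻] = 0.05735 × 1.457 = 0.0835 mmol/kg

[CO3²⁻] = 0.0835 mmol/kg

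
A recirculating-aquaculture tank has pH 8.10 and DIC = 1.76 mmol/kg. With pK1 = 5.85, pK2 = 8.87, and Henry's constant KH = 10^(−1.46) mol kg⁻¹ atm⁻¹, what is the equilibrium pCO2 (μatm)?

α₀ = 1 / (1 + K1/[H⁺] + K1K2/[H⁺]²) = 1 / (1 + 10^+2.25 + 10^+1.48)
   = 1 / (1 + 177.83 + 30.200) = 1/209.03 = 0.004784
[CO2*] = α₀ × DIC = 0.004784 × 1.76 = 0.008420 mmol/kg = 8.420 μmol/kg
pCO2 = [CO2*]/KH = 8.420×10^-6 / 3.467×10^-2 = 243 μatm

pCO2 = 243 μatm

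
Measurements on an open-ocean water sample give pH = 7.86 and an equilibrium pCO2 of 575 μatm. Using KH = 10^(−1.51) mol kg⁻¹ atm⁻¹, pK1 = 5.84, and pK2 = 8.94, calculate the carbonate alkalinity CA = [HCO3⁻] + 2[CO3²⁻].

CA = 2.17 mmol/kg

[CO2*] = KH · pCO2 = 10^(−1.51) × 575×10^-6 = 1.777×10^-5 mol/kg
α₀ = 1/(1 + K1/[H⁺] + K1K2/[H⁺]²) = 1/(1 + 10^+2.02 + 10^+0.94) = 0.008740
DIC = [CO2*]/α₀ = 1.777×10^-5 / 0.008740 = 2.033 mmol/kg
CA = (α₁ + 2α₂)·DIC = (0.9151 + 2×0.07612) × 2.033 = 2.17 mmol/kg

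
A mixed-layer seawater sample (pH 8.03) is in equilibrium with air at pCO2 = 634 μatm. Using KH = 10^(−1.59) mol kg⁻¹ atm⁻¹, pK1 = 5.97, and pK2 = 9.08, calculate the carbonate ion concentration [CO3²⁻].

[CO3²⁻] = 0.167 mmol/kg

[CO2*] = KH · pCO2 = 10^(−1.59) × 634×10^-6 = 1.630×10^-5 mol/kg
α₀ = 1/(1 + K1/[H⁺] + K1K2/[H⁺]²) = 1/(1 + 10^+2.06 + 10^+1.01) = 0.007933
DIC = [CO2*]/α₀ = 1.630×10^-5 / 0.007933 = 2.054 mmol/kg
[CO3²⁻] = α₂·DIC; α₂ = 0.08118, so [CO3²⁻] = 0.08118 × 2.054 = 0.167 mmol/kg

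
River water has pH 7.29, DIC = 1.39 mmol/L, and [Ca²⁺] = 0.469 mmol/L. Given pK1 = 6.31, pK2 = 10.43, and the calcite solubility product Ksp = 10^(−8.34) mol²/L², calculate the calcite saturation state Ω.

α₂ = 1 / (1 + [H⁺]/K2 + [H⁺]²/(K1K2)) = 1 / (1 + 10^+3.14 + 10^+2.16)
   = 1 / (1 + 1380.4 + 144.54) = 1/1525.9 = 0.0006553
[CO3²⁻] = α₂ × DIC = 0.0006553 × 1.39 = 0.0009109 mmol/L = 0.9109 μmol/L
Ksp = 10^(−8.34) = 4.571×10^-9
Ω = [Ca²⁺][CO3²⁻]/Ksp = (0.469×10^-3)(9.109×10^-7) / 4.571×10^-9 = 0.0935

Ω = 0.0935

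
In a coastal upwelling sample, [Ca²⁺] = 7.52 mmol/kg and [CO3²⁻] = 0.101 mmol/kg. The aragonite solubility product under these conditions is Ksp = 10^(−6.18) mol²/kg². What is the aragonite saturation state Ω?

Ksp = 10^(−6.18) = 6.607×10^-7
Ω = [Ca²⁺][CO3²⁻]/Ksp = (7.52×10^-3)(0.101×10^-3) / 6.607×10^-7 = 1.15

Ω = 1.15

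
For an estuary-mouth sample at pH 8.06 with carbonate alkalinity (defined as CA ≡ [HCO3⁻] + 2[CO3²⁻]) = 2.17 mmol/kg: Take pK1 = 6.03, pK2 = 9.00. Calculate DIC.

DIC = 1.98 mmol/kg

CA = [HCO3⁻] + 2[CO3²⁻] = (α₁ + 2α₂)·DIC
At pH 8.06: [H⁺]/K1 = 10^-2.03 = 0.0093325, K2/[H⁺] = 10^-0.94 = 0.11482
α₁ = 1/(1 + 0.0093325 + 0.11482) = 1/1.1241 = 0.8896; α₂ = α₁·K2/[H⁺] = 0.1021
α₁ + 2α₂ = 1.0938
DIC = CA / (α₁ + 2α₂) = 2.17 / 1.0938 = 1.98 mmol/kg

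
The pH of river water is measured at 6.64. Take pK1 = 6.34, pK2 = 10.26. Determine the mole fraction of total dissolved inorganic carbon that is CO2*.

α₀ = 1 / (1 + K1/[H⁺] + K1K2/[H⁺]²) = 1 / (1 + 10^+0.30 + 10^-3.32)
   = 1 / (1 + 1.9953 + 0.00047863) = 1/2.9957 = 0.3338

α₀ = 0.334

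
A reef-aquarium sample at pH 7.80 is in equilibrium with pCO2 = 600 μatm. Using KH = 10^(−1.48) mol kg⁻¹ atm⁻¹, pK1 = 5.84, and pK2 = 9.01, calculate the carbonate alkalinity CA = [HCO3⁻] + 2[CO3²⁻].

CA = 2.04 mmol/kg

[CO2*] = KH · pCO2 = 10^(−1.48) × 600×10^-6 = 1.987×10^-5 mol/kg
α₀ = 1/(1 + K1/[H⁺] + K1K2/[H⁺]²) = 1/(1 + 10^+1.96 + 10^+0.75) = 0.01022
DIC = [CO2*]/α₀ = 1.987×10^-5 / 0.01022 = 1.944 mmol/kg
CA = (α₁ + 2α₂)·DIC = (0.9323 + 2×0.05748) × 1.944 = 2.04 mmol/kg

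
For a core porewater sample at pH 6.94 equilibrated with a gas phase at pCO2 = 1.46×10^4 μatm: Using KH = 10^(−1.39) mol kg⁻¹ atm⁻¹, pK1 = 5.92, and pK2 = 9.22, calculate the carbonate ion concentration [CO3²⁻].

[CO3²⁻] = 0.0327 mmol/kg

[CO2*] = KH · pCO2 = 10^(−1.39) × 1.46×10^4×10^-6 = 5.948×10^-4 mol/kg
α₀ = 1/(1 + K1/[H⁺] + K1K2/[H⁺]²) = 1/(1 + 10^+1.02 + 10^-1.26) = 0.08676
DIC = [CO2*]/α₀ = 5.948×10^-4 / 0.08676 = 6.856 mmol/kg
[CO3²⁻] = α₂·DIC; α₂ = 0.004768, so [CO3²⁻] = 0.004768 × 6.856 = 0.0327 mmol/kg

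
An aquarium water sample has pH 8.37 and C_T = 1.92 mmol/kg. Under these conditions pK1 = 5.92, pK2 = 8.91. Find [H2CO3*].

[CO2*] = 5.27 μmol/kg

α₀ = 1 / (1 + K1/[H⁺] + K1K2/[H⁺]²) = 1 / (1 + 10^+2.45 + 10^+1.91)
   = 1 / (1 + 281.84 + 81.283) = 1/364.12 = 0.002746
[CO2*] = α₀ × DIC = 0.002746 × 1.92 = 0.00527 mmol/kg = 5.27 μmol/kg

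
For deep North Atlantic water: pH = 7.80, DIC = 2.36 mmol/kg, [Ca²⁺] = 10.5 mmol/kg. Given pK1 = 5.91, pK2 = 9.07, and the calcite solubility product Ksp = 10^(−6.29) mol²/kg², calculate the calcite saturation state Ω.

Ω = 2.43

α₂ = 1 / (1 + [H⁺]/K2 + [H⁺]²/(K1K2)) = 1 / (1 + 10^+1.27 + 10^-0.62)
   = 1 / (1 + 18.621 + 0.23988) = 1/19.861 = 0.05035
[CO3²⁻] = α₂ × DIC = 0.05035 × 2.36 = 0.1188 mmol/kg
Ksp = 10^(−6.29) = 5.129×10^-7
Ω = [Ca²⁺][CO3²⁻]/Ksp = (10.5×10^-3)(1.188×10^-4) / 5.129×10^-7 = 2.43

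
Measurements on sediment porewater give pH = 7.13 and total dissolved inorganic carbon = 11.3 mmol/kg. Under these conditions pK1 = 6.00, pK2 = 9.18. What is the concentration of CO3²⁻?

[CO3²⁻] = 0.0930 mmol/kg

α₂ = 1 / (1 + [H⁺]/K2 + [H⁺]²/(K1K2)) = 1 / (1 + 10^+2.05 + 10^+0.92)
   = 1 / (1 + 112.20 + 8.3176) = 1/121.52 = 0.008229
[CO3²⁻] = α₂ × DIC = 0.008229 × 11.3 = 0.0930 mmol/kg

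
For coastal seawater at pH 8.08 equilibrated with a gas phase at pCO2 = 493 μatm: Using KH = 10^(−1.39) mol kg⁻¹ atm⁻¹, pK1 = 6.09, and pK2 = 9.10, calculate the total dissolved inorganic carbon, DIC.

[CO2*] = KH · pCO2 = 10^(−1.39) × 493×10^-6 = 2.008×10^-5 mol/kg
α₀ = 1/(1 + K1/[H⁺] + K1K2/[H⁺]²) = 1/(1 + 10^+1.99 + 10^+0.97) = 0.009254
DIC = [CO2*]/α₀ = 2.008×10^-5 / 0.009254 = 2.17 mmol/kg

DIC = 2.17 mmol/kg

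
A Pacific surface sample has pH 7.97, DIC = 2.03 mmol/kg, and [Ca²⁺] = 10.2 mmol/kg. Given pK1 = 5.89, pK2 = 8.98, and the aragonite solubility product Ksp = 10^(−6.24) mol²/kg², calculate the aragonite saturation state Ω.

α₂ = 1 / (1 + [H⁺]/K2 + [H⁺]²/(K1K2)) = 1 / (1 + 10^+1.01 + 10^-1.07)
   = 1 / (1 + 10.233 + 0.085114) = 1/11.318 = 0.08835
[CO3²⁻] = α₂ × DIC = 0.08835 × 2.03 = 0.1794 mmol/kg
Ksp = 10^(−6.24) = 5.754×10^-7
Ω = [Ca²⁺][CO3²⁻]/Ksp = (10.2×10^-3)(1.794×10^-4) / 5.754×10^-7 = 3.18

Ω = 3.18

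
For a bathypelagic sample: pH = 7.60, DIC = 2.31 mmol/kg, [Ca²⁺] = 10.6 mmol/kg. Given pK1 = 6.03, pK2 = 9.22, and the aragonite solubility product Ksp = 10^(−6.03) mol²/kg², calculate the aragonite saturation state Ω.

α₂ = 1 / (1 + [H⁺]/K2 + [H⁺]²/(K1K2)) = 1 / (1 + 10^+1.62 + 10^+0.05)
   = 1 / (1 + 41.687 + 1.1220) = 1/43.809 = 0.02283
[CO3²⁻] = α₂ × DIC = 0.02283 × 2.31 = 0.05273 mmol/kg
Ksp = 10^(−6.03) = 9.333×10^-7
Ω = [Ca²⁺][CO3²⁻]/Ksp = (10.6×10^-3)(5.273×10^-5) / 9.333×10^-7 = 0.599

Ω = 0.599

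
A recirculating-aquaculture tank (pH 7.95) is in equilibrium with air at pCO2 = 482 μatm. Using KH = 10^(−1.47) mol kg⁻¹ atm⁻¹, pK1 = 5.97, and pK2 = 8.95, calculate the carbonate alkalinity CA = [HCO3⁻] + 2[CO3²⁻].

[CO2*] = KH · pCO2 = 10^(−1.47) × 482×10^-6 = 1.633×10^-5 mol/kg
α₀ = 1/(1 + K1/[H⁺] + K1K2/[H⁺]²) = 1/(1 + 10^+1.98 + 10^+0.98) = 0.009430
DIC = [CO2*]/α₀ = 1.633×10^-5 / 0.009430 = 1.732 mmol/kg
CA = (α₁ + 2α₂)·DIC = (0.9005 + 2×0.09005) × 1.732 = 1.87 mmol/kg

CA = 1.87 mmol/kg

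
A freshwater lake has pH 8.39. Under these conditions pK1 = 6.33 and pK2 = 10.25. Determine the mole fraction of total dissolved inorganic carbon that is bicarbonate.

α₁ = 1 / (1 + [H⁺]/K1 + K2/[H⁺]) = 1 / (1 + 10^-2.06 + 10^-1.86)
   = 1 / (1 + 0.0087096 + 0.013804) = 1/1.0225 = 0.9780

α₁ = 0.978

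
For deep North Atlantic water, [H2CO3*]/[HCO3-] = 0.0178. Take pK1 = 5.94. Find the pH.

From K1 = [H⁺][HCO3-]/[H2CO3*]:  pH = pK1 − log₁₀([H2CO3*]/[HCO3-])
log₁₀(0.0178) = -1.750
pH = 5.94 − (-1.750) = 7.69

pH = 7.69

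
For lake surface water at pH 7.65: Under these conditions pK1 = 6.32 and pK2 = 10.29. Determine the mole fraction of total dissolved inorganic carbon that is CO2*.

α₀ = 1 / (1 + K1/[H⁺] + K1K2/[H⁺]²) = 1 / (1 + 10^+1.33 + 10^-1.31)
   = 1 / (1 + 21.380 + 0.048978) = 1/22.429 = 0.04459

α₀ = 0.0446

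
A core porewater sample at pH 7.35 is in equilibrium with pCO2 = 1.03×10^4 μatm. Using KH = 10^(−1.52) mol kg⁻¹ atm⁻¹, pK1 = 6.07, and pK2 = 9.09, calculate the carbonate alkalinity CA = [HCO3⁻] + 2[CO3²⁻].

[CO2*] = KH · pCO2 = 10^(−1.52) × 1.03×10^4×10^-6 = 3.111×10^-4 mol/kg
α₀ = 1/(1 + K1/[H⁺] + K1K2/[H⁺]²) = 1/(1 + 10^+1.28 + 10^-0.46) = 0.04902
DIC = [CO2*]/α₀ = 3.111×10^-4 / 0.04902 = 6.346 mmol/kg
CA = (α₁ + 2α₂)·DIC = (0.9340 + 2×0.01700) × 6.346 = 6.14 mmol/kg

CA = 6.14 mmol/kg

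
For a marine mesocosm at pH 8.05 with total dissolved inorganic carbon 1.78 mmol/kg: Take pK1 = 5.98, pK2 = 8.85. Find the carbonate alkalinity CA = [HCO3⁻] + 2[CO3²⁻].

CA = 2.01 mmol/kg

CA = [HCO3⁻] + 2[CO3²⁻] = (α₁ + 2α₂)·DIC
At pH 8.05: [H⁺]/K1 = 10^-2.07 = 0.0085114, K2/[H⁺] = 10^-0.80 = 0.15849
α₁ = 1/(1 + 0.0085114 + 0.15849) = 1/1.1670 = 0.8569; α₂ = α₁·K2/[H⁺] = 0.1358
α₁ + 2α₂ = 1.1285
CA = 1.1285 × 1.78 = 2.01 mmol/kg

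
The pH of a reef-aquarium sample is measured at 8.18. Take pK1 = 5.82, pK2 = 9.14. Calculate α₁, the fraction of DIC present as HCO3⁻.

α₁ = 1 / (1 + [H⁺]/K1 + K2/[H⁺]) = 1 / (1 + 10^-2.36 + 10^-0.96)
   = 1 / (1 + 0.0043652 + 0.10965) = 1/1.1140 = 0.8977

α₁ = 0.898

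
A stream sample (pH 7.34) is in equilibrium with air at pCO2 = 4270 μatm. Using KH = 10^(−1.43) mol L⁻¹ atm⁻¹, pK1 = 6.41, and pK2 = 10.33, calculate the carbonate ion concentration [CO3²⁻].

[CO2*] = KH · pCO2 = 10^(−1.43) × 4270×10^-6 = 1.586×10^-4 mol/L
α₀ = 1/(1 + K1/[H⁺] + K1K2/[H⁺]²) = 1/(1 + 10^+0.93 + 10^-2.06) = 0.1050
DIC = [CO2*]/α₀ = 1.586×10^-4 / 0.1050 = 1.510 mmol/L
[CO3²⁻] = α₂·DIC; α₂ = 0.0009149, so [CO3²⁻] = 0.0009149 × 1.510 = 0.00138 mmol/L = 1.38 μmol/L

[CO3²⁻] = 1.38 μmol/L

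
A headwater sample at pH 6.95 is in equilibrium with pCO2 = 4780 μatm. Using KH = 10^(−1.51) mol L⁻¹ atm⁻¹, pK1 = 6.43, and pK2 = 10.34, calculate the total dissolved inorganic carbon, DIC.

[CO2*] = KH · pCO2 = 10^(−1.51) × 4780×10^-6 = 1.477×10^-4 mol/L
α₀ = 1/(1 + K1/[H⁺] + K1K2/[H⁺]²) = 1/(1 + 10^+0.52 + 10^-2.87) = 0.2319
DIC = [CO2*]/α₀ = 1.477×10^-4 / 0.2319 = 0.637 mmol/L

DIC = 0.637 mmol/L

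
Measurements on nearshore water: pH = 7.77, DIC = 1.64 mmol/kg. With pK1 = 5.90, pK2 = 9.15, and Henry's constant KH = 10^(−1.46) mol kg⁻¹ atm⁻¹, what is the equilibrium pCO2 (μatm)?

α₀ = 1 / (1 + K1/[H⁺] + K1K2/[H⁺]²) = 1 / (1 + 10^+1.87 + 10^+0.49)
   = 1 / (1 + 74.131 + 3.0903) = 1/78.221 = 0.01278
[CO2*] = α₀ × DIC = 0.01278 × 1.64 = 0.02097 mmol/kg
pCO2 = [CO2*]/KH = 2.097×10^-5 / 3.467×10^-2 = 605 μatm

pCO2 = 605 μatm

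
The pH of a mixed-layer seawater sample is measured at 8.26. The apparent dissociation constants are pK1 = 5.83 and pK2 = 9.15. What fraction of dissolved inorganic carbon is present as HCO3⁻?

α₁ = 1 / (1 + [H⁺]/K1 + K2/[H⁺]) = 1 / (1 + 10^-2.43 + 10^-0.89)
   = 1 / (1 + 0.0037154 + 0.12882) = 1/1.1325 = 0.8830

α₁ = 0.883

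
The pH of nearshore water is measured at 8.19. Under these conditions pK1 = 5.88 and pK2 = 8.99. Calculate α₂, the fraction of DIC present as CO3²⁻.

α₂ = 0.136

α₂ = 1 / (1 + [H⁺]/K2 + [H⁺]²/(K1K2)) = 1 / (1 + 10^+0.80 + 10^-1.51)
   = 1 / (1 + 6.3096 + 0.030903) = 1/7.3405 = 0.1362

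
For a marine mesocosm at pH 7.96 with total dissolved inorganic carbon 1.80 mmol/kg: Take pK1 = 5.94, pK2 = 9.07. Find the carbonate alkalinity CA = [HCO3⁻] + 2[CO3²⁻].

CA = 1.91 mmol/kg

CA = [HCO3⁻] + 2[CO3²⁻] = (α₁ + 2α₂)·DIC
At pH 7.96: [H⁺]/K1 = 10^-2.02 = 0.0095499, K2/[H⁺] = 10^-1.11 = 0.077625
α₁ = 1/(1 + 0.0095499 + 0.077625) = 1/1.0872 = 0.9198; α₂ = α₁·K2/[H⁺] = 0.07140
α₁ + 2α₂ = 1.0626
CA = 1.0626 × 1.80 = 1.91 mmol/kg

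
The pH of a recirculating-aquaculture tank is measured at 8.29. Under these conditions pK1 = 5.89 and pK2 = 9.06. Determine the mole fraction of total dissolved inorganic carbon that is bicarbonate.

α₁ = 1 / (1 + [H⁺]/K1 + K2/[H⁺]) = 1 / (1 + 10^-2.40 + 10^-0.77)
   = 1 / (1 + 0.0039811 + 0.16982) = 1/1.1738 = 0.8519

α₁ = 0.852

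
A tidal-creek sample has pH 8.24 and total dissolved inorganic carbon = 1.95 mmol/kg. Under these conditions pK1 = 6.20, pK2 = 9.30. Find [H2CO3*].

α₀ = 1 / (1 + K1/[H⁺] + K1K2/[H⁺]²) = 1 / (1 + 10^+2.04 + 10^+0.98)
   = 1 / (1 + 109.65 + 9.5499) = 1/120.20 = 0.008320
[CO2*] = α₀ × DIC = 0.008320 × 1.95 = 0.0162 mmol/kg = 16.2 μmol/kg

[CO2*] = 16.2 μmol/kg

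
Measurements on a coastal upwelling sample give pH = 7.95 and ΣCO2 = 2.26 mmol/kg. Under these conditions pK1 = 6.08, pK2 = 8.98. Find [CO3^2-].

[CO3²⁻] = 0.191 mmol/kg

α₂ = 1 / (1 + [H⁺]/K2 + [H⁺]²/(K1K2)) = 1 / (1 + 10^+1.03 + 10^-0.84)
   = 1 / (1 + 10.715 + 0.14454) = 1/11.860 = 0.08432
[CO3²⁻] = α₂ × DIC = 0.08432 × 2.26 = 0.191 mmol/kg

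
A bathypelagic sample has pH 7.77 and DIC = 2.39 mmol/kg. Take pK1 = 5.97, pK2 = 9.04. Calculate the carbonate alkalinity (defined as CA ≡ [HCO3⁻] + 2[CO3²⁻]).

CA = 2.47 mmol/kg

CA = [HCO3⁻] + 2[CO3²⁻] = (α₁ + 2α₂)·DIC
At pH 7.77: [H⁺]/K1 = 10^-1.80 = 0.015849, K2/[H⁺] = 10^-1.27 = 0.053703
α₁ = 1/(1 + 0.015849 + 0.053703) = 1/1.0696 = 0.9350; α₂ = α₁·K2/[H⁺] = 0.05021
α₁ + 2α₂ = 1.0354
CA = 1.0354 × 2.39 = 2.47 mmol/kg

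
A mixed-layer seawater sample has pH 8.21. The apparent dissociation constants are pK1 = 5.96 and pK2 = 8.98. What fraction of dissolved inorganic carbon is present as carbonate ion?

α₂ = 1 / (1 + [H⁺]/K2 + [H⁺]²/(K1K2)) = 1 / (1 + 10^+0.77 + 10^-1.48)
   = 1 / (1 + 5.8884 + 0.033113) = 1/6.9215 = 0.1445

α₂ = 0.144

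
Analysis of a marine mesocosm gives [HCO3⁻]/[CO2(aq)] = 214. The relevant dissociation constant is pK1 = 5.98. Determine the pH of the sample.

From K1 = [H⁺][HCO3⁻]/[CO2(aq)]:  pH = pK1 + log₁₀([HCO3⁻]/[CO2(aq)])
log₁₀(214) = +2.330
pH = 5.98 + (+2.330) = 8.31

pH = 8.31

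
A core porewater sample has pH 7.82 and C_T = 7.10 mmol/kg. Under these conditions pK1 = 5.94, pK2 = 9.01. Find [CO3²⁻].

α₂ = 1 / (1 + [H⁺]/K2 + [H⁺]²/(K1K2)) = 1 / (1 + 10^+1.19 + 10^-0.69)
   = 1 / (1 + 15.488 + 0.20417) = 1/16.692 = 0.05991
[CO3²⁻] = α₂ × DIC = 0.05991 × 7.10 = 0.425 mmol/kg

[CO3²⁻] = 0.425 mmol/kg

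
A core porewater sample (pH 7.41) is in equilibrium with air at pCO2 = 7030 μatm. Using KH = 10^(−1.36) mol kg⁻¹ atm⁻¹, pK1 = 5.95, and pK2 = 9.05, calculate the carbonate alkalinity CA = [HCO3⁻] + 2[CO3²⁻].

[CO2*] = KH · pCO2 = 10^(−1.36) × 7030×10^-6 = 3.069×10^-4 mol/kg
α₀ = 1/(1 + K1/[H⁺] + K1K2/[H⁺]²) = 1/(1 + 10^+1.46 + 10^-0.18) = 0.03279
DIC = [CO2*]/α₀ = 3.069×10^-4 / 0.03279 = 9.360 mmol/kg
CA = (α₁ + 2α₂)·DIC = (0.9456 + 2×0.02166) × 9.360 = 9.26 mmol/kg

CA = 9.26 mmol/kg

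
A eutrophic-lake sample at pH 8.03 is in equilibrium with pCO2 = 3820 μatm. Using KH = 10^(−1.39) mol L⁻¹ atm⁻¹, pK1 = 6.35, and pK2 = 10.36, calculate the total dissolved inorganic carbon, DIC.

[CO2*] = KH · pCO2 = 10^(−1.39) × 3820×10^-6 = 1.556×10^-4 mol/L
α₀ = 1/(1 + K1/[H⁺] + K1K2/[H⁺]²) = 1/(1 + 10^+1.68 + 10^-0.65) = 0.02037
DIC = [CO2*]/α₀ = 1.556×10^-4 / 0.02037 = 7.64 mmol/L

DIC = 7.64 mmol/L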